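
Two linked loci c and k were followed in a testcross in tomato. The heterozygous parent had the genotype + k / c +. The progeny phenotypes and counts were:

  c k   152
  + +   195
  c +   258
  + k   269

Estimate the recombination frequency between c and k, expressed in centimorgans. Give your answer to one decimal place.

The recombinant classes are + + and c k: 195 + 152 = 347.
Recombination frequency = 347/874 = 0.3970 ≈ 39.7%, i.e. 39.7 centimorgans.

39.7 centimorgans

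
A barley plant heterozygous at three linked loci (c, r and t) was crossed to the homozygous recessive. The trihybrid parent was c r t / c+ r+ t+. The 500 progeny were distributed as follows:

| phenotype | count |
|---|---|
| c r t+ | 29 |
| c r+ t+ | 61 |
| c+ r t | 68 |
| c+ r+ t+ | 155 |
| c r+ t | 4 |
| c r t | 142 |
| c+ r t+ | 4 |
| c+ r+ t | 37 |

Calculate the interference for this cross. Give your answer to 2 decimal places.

0.61

The two rarest classes, c r+ t and c+ r t+, are the double crossovers. Comparing them with the parentals, only the r allele has switched, so r is the middle locus and the order is t – r – c.
t–r: (66 + 8)/500 = 0.1480; r–c: (129 + 8)/500 = 0.2740.
Expected DCO frequency = 0.1480 × 0.2740 ≈ 0.04055; observed = 8/500 ≈ 0.01600.
Coefficient of coincidence = 0.01600/0.04055 ≈ 0.39; interference = 1 − 0.39 = 0.61.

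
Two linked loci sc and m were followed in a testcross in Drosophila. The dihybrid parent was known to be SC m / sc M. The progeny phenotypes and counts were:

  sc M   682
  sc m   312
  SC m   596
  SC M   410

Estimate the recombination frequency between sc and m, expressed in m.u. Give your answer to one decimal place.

The recombinant classes are SC M and sc m: 410 + 312 = 722.
Recombination frequency = 722/2000 = 0.3610 ≈ 36.1%, i.e. 36.1 m.u.

36.1 m.u.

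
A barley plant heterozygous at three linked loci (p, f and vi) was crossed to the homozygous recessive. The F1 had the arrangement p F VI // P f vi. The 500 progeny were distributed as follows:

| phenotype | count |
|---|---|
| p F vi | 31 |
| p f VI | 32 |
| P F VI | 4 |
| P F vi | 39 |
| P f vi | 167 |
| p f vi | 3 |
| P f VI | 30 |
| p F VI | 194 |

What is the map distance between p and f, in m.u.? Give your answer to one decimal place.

15.6 m.u.

The two rarest classes, P F VI and p f vi, are the double crossovers. Comparing them with the parentals, only the p allele has switched, so p is the middle locus and the order is vi – p – f.
Crossovers in the p–f interval produce the single-crossover classes p f VI and P F vi (32 + 39 = 71) plus the double crossovers (7).
RF(p–f) = (71 + 7) / 500 = 78/500 = 0.1560 → 15.6 m.u.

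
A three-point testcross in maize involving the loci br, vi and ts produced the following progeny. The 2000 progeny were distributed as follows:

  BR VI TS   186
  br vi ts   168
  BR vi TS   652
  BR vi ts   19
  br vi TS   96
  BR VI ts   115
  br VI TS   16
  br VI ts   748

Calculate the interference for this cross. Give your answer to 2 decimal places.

The two most frequent reciprocal classes, br VI ts and BR vi TS, are the parental types, so the F1 was br VI ts / BR vi TS.
The two rarest classes, br VI TS and BR vi ts, are the double crossovers. Comparing them with the parentals, only the ts allele has switched, so ts is the middle locus and the order is vi – ts – br.
vi–ts: (354 + 35)/2000 = 0.1945; ts–br: (211 + 35)/2000 = 0.1230.
Expected DCO frequency = 0.1945 × 0.1230 ≈ 0.02392; observed = 35/2000 ≈ 0.01750.
Coefficient of coincidence = 0.01750/0.02392 ≈ 0.73; interference = 1 − 0.73 = 0.27.

0.27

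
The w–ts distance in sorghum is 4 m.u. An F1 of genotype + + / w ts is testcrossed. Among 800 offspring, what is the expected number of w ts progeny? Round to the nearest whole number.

A map distance of 4 m.u. corresponds to a recombination frequency of 0.040.
The F1 is + + / w ts, so w ts is a parental gamete class with expected frequency (1 − r)/2 = 0.960/2 = 0.4800.
Expected number = 0.4800 × 800 = 384.00 ≈ 384.

384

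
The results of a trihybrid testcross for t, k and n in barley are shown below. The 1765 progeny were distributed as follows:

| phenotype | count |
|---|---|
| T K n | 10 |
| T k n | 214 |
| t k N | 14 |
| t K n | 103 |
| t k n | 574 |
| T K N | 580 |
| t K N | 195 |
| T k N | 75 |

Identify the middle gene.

n

The two most frequent reciprocal classes, t k n and T K N, are the parental types, so the F1 was t k n / T K N.
The two rarest classes, t k N and T K n, are the double crossovers. Comparing them with the parentals, only the n allele has switched, so n is the middle locus and the order is t – n – k.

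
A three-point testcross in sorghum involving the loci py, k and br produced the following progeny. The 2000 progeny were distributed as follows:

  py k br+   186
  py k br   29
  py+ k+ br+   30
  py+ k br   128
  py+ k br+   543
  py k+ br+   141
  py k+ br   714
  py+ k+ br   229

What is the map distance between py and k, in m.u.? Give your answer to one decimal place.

23.7 m.u.

The two most frequent reciprocal classes, py k+ br and py+ k br+, are the parental types, so the F1 was py k+ br / py+ k br+.
The two rarest classes, py k br and py+ k+ br+, are the double crossovers. Comparing them with the parentals, only the k allele has switched, so k is the middle locus and the order is br – k – py.
Crossovers in the k–py interval produce the single-crossover classes py+ k+ br and py k br+ (229 + 186 = 415) plus the double crossovers (59).
RF(k–py) = (415 + 59) / 2000 = 474/2000 = 0.2370 → 23.7 m.u.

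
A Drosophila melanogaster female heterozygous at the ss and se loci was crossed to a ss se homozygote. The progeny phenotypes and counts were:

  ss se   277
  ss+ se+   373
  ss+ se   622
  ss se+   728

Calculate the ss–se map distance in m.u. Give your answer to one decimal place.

32.5 m.u.

The two most frequent classes, ss+ se (622) and ss se+ (728), are the parental types, so the F1 was ss+ se / ss se+.
The recombinant classes are ss+ se+ and ss se: 373 + 277 = 650.
Recombination frequency = 650/2000 = 0.3250 ≈ 32.5%, i.e. 32.5 m.u.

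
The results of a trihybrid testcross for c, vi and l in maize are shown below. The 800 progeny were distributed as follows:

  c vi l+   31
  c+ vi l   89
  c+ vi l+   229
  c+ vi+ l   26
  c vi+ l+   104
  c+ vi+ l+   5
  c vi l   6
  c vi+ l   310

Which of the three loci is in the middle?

vi

The two most frequent reciprocal classes, c+ vi l+ and c vi+ l, are the parental types, so the F1 was c+ vi l+ / c vi+ l.
The two rarest classes, c+ vi+ l+ and c vi l, are the double crossovers. Comparing them with the parentals, only the vi allele has switched, so vi is the middle locus and the order is l – vi – c.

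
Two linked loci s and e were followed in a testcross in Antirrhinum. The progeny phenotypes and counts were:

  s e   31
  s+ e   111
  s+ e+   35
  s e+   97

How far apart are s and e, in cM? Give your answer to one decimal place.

24.1 cM

The two most frequent classes, s+ e (111) and s e+ (97), are the parental types, so the F1 was s+ e / s e+.
The recombinant classes are s+ e+ and s e: 35 + 31 = 66.
Recombination frequency = 66/274 = 0.2409 ≈ 24.1%, i.e. 24.1 cM.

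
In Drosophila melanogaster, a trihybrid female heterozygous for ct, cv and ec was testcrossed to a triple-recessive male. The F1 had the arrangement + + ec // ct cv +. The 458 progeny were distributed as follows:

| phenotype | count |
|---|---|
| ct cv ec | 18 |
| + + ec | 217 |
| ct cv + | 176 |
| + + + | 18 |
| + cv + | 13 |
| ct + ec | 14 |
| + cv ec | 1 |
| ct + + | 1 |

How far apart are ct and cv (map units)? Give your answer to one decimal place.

The two rarest classes, + cv ec and ct + +, are the double crossovers. Comparing them with the parentals, only the cv allele has switched, so cv is the middle locus and the order is ct – cv – ec.
Crossovers in the ct–cv interval produce the single-crossover classes ct + ec and + cv + (14 + 13 = 27) plus the double crossovers (2).
RF(ct–cv) = (27 + 2) / 458 = 29/458 = 0.0633 → 6.3 map units.

6.3 map units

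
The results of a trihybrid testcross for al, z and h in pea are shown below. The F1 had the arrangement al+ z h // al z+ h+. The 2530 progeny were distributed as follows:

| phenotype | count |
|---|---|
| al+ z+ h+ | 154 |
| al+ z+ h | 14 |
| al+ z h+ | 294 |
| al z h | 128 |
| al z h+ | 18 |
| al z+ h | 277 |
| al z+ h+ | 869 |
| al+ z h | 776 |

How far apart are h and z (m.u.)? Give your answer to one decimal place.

23.8 m.u.

The two rarest classes, al+ z+ h and al z h+, are the double crossovers. Comparing them with the parentals, only the z allele has switched, so z is the middle locus and the order is al – z – h.
Crossovers in the z–h interval produce the single-crossover classes al+ z h+ and al z+ h (294 + 277 = 571) plus the double crossovers (32).
RF(z–h) = (571 + 32) / 2530 = 603/2530 = 0.2383 → 23.8 m.u.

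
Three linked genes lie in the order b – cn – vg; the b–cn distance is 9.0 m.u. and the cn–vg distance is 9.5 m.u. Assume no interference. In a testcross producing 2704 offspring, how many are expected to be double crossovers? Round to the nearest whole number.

Map distances give recombination frequencies of 0.090 and 0.095 for the two intervals.
With no interference, expected double-crossover frequency = 0.090 × 0.095 = 0.00855.
Expected number = 0.00855 × 2704 = 23.12 ≈ 23.

23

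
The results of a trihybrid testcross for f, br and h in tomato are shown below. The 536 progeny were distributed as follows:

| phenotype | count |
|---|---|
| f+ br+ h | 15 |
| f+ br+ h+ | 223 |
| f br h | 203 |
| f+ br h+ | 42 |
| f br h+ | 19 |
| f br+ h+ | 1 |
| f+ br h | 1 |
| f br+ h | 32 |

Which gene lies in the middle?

The two most frequent reciprocal classes, f br h and f+ br+ h+, are the parental types, so the F1 was f br h / f+ br+ h+.
The two rarest classes, f+ br h and f br+ h+, are the double crossovers. Comparing them with the parentals, only the f allele has switched, so f is the middle locus and the order is br – f – h.

f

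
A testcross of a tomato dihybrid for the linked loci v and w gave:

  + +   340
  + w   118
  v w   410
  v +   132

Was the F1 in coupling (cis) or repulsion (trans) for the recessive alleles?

The two most frequent classes are + + (340) and v w (410); these are the parental (non-recombinant) types.
So the F1 carried + + on one chromosome and v w on the other — the recessive alleles are on the same chromosome (cis / coupling).

cis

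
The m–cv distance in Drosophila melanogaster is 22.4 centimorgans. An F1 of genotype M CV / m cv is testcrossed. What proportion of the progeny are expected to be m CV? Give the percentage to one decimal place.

11.2%

A map distance of 22.4 centimorgans corresponds to a recombination frequency of 0.224.
The F1 is M CV / m cv, so m CV is a recombinant gamete class with expected frequency r/2 = 0.224/2 = 0.1120.
That is 0.1120 = 11.2% of the progeny.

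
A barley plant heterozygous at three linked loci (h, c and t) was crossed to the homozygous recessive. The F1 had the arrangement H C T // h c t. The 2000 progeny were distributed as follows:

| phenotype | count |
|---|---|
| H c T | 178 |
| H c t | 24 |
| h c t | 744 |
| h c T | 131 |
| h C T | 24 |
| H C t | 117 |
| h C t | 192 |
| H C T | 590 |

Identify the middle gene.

h

The two rarest classes, h C T and H c t, are the double crossovers. Comparing them with the parentals, only the h allele has switched, so h is the middle locus and the order is c – h – t.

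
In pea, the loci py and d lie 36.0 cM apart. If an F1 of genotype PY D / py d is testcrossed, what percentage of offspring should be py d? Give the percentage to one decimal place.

32.0%

A map distance of 36.0 cM corresponds to a recombination frequency of 0.360.
The F1 is PY D / py d, so py d is a parental gamete class with expected frequency (1 − r)/2 = 0.640/2 = 0.3200.
That is 0.3200 = 32.0% of the progeny.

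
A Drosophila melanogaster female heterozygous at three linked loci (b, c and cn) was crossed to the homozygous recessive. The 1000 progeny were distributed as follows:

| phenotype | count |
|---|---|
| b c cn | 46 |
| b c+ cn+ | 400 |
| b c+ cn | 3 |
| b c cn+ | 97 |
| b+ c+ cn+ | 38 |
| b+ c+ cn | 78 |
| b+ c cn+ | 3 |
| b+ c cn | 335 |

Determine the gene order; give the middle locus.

cn

The two most frequent reciprocal classes, b c+ cn+ and b+ c cn, are the parental types, so the F1 was b c+ cn+ / b+ c cn.
The two rarest classes, b c+ cn and b+ c cn+, are the double crossovers. Comparing them with the parentals, only the cn allele has switched, so cn is the middle locus and the order is b – cn – c.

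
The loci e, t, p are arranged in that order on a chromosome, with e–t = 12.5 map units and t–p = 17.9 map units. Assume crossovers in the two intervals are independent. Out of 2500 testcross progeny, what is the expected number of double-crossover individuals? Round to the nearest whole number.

Map distances give recombination frequencies of 0.125 and 0.179 for the two intervals.
With no interference, expected double-crossover frequency = 0.125 × 0.179 = 0.02237.
Expected number = 0.02237 × 2500 = 55.94 ≈ 56.

56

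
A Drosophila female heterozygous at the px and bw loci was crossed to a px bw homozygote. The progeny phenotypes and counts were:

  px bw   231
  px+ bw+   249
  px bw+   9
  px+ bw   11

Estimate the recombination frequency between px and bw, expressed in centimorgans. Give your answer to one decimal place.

4.0 centimorgans

The two most frequent classes, px+ bw+ (249) and px bw (231), are the parental types, so the F1 was px+ bw+ / px bw.
The recombinant classes are px+ bw and px bw+: 11 + 9 = 20.
Recombination frequency = 20/500 = 0.0400 ≈ 4.0%, i.e. 4.0 centimorgans.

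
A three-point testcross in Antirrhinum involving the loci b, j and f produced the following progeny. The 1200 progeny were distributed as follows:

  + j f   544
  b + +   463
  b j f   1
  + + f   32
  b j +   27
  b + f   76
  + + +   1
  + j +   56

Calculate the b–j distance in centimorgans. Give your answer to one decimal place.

The two most frequent reciprocal classes, + j f and b + +, are the parental types, so the F1 was + j f / b + +.
The two rarest classes, b j f and + + +, are the double crossovers. Comparing them with the parentals, only the b allele has switched, so b is the middle locus and the order is f – b – j.
Crossovers in the b–j interval produce the single-crossover classes + + f and b j + (32 + 27 = 59) plus the double crossovers (2).
RF(b–j) = (59 + 2) / 1200 = 61/1200 = 0.0508 → 5.1 centimorgans.

5.1 centimorgans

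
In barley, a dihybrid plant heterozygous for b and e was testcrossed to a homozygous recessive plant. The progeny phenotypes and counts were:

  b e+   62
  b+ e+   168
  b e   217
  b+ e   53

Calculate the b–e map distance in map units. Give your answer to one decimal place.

The two most frequent classes, b+ e+ (168) and b e (217), are the parental types, so the F1 was b+ e+ / b e.
The recombinant classes are b+ e and b e+: 53 + 62 = 115.
Recombination frequency = 115/500 = 0.2300 ≈ 23.0%, i.e. 23.0 map units.

23.0 map units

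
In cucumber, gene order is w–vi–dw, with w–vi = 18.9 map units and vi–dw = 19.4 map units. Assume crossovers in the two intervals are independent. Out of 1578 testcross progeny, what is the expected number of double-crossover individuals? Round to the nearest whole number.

Map distances give recombination frequencies of 0.189 and 0.194 for the two intervals.
With no interference, expected double-crossover frequency = 0.189 × 0.194 = 0.03667.
Expected number = 0.03667 × 1578 = 57.86 ≈ 58.

58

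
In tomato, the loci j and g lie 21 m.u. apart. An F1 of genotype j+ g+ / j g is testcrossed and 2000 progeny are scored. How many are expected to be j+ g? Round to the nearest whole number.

A map distance of 21 m.u. corresponds to a recombination frequency of 0.210.
The F1 is j+ g+ / j g, so j+ g is a recombinant gamete class with expected frequency r/2 = 0.210/2 = 0.1050.
Expected number = 0.1050 × 2000 = 210.00 ≈ 210.

210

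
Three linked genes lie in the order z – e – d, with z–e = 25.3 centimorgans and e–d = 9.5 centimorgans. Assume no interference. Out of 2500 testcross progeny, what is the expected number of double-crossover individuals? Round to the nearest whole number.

60

Map distances give recombination frequencies of 0.253 and 0.095 for the two intervals.
With no interference, expected double-crossover frequency = 0.253 × 0.095 = 0.02404.
Expected number = 0.02404 × 2500 = 60.09 ≈ 60.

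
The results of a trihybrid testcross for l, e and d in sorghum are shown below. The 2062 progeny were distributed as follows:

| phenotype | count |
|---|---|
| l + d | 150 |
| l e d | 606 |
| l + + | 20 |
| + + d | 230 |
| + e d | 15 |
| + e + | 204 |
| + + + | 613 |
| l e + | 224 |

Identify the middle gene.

The two most frequent reciprocal classes, + + + and l e d, are the parental types, so the F1 was + + + / l e d.
The two rarest classes, l + + and + e d, are the double crossovers. Comparing them with the parentals, only the l allele has switched, so l is the middle locus and the order is e – l – d.

l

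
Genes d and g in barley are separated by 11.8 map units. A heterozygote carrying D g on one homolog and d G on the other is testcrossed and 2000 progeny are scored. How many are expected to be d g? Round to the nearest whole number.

118

A map distance of 11.8 map units corresponds to a recombination frequency of 0.118.
The F1 is D g / d G, so d g is a recombinant gamete class with expected frequency r/2 = 0.118/2 = 0.0590.
Expected number = 0.0590 × 2000 = 118.00 ≈ 118.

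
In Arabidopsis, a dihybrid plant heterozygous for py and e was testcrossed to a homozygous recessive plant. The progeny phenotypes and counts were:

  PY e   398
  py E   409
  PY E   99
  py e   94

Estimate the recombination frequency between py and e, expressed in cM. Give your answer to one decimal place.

The two most frequent classes, PY e (398) and py E (409), are the parental types, so the F1 was PY e / py E.
The recombinant classes are PY E and py e: 99 + 94 = 193.
Recombination frequency = 193/1000 = 0.1930 ≈ 19.3%, i.e. 19.3 cM.

19.3 cM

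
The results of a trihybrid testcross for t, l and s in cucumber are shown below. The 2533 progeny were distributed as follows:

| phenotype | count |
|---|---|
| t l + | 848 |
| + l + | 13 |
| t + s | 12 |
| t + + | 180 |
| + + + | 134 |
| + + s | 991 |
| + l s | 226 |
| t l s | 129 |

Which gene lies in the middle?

t

The two most frequent reciprocal classes, + + s and t l +, are the parental types, so the F1 was + + s / t l +.
The two rarest classes, t + s and + l +, are the double crossovers. Comparing them with the parentals, only the t allele has switched, so t is the middle locus and the order is s – t – l.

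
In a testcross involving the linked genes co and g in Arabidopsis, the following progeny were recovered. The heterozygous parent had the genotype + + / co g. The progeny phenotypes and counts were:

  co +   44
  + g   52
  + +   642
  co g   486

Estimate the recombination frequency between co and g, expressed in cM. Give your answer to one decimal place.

The recombinant classes are + g and co +: 52 + 44 = 96.
Recombination frequency = 96/1224 = 0.0784 ≈ 7.8%, i.e. 7.8 cM.

7.8 cM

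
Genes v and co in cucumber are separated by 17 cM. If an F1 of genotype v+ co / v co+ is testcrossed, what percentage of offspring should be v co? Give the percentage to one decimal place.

A map distance of 17 cM corresponds to a recombination frequency of 0.170.
The F1 is v+ co / v co+, so v co is a recombinant gamete class with expected frequency r/2 = 0.170/2 = 0.0850.
That is 0.0850 = 8.5% of the progeny.

8.5%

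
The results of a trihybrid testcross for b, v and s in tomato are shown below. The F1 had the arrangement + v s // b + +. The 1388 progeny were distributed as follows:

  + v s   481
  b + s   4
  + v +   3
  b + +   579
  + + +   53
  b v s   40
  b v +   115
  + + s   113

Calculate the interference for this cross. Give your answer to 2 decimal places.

The two rarest classes, + v + and b + s, are the double crossovers. Comparing them with the parentals, only the s allele has switched, so s is the middle locus and the order is b – s – v.
b–s: (93 + 7)/1388 = 0.0720; s–v: (228 + 7)/1388 = 0.1693.
Expected DCO frequency = 0.0720 × 0.1693 ≈ 0.01219; observed = 7/1388 ≈ 0.00504.
Coefficient of coincidence = 0.00504/0.01219 ≈ 0.41; interference = 1 − 0.41 = 0.59.

0.59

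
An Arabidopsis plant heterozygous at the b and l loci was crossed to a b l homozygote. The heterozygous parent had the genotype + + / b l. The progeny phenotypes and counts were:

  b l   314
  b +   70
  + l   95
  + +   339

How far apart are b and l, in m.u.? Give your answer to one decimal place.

20.2 m.u.

The recombinant classes are + l and b +: 95 + 70 = 165.
Recombination frequency = 165/818 = 0.2017 ≈ 20.2%, i.e. 20.2 m.u.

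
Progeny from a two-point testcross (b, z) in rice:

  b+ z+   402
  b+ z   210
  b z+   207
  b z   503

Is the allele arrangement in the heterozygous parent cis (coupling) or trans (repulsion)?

The two most frequent classes are b+ z+ (402) and b z (503); these are the parental (non-recombinant) types.
So the F1 carried b+ z+ on one chromosome and b z on the other — the recessive alleles are on the same chromosome (cis / coupling).

cis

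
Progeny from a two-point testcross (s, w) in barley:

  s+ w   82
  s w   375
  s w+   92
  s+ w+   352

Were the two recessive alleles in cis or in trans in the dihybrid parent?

The two most frequent classes are s+ w+ (352) and s w (375); these are the parental (non-recombinant) types.
So the F1 carried s+ w+ on one chromosome and s w on the other — the recessive alleles are on the same chromosome (cis / coupling).

cis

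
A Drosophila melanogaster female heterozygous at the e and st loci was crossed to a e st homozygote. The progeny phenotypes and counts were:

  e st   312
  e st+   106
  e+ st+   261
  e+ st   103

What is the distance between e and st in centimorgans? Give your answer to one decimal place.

26.7 centimorgans

The two most frequent classes, e+ st+ (261) and e st (312), are the parental types, so the F1 was e+ st+ / e st.
The recombinant classes are e+ st and e st+: 103 + 106 = 209.
Recombination frequency = 209/782 = 0.2673 ≈ 26.7%, i.e. 26.7 centimorgans.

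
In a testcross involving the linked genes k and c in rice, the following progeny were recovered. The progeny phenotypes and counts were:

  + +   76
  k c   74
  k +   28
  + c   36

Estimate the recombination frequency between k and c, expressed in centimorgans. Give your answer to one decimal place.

29.9 centimorgans

The two most frequent classes, + + (76) and k c (74), are the parental types, so the F1 was + + / k c.
The recombinant classes are + c and k +: 36 + 28 = 64.
Recombination frequency = 64/214 = 0.2991 ≈ 29.9%, i.e. 29.9 centimorgans.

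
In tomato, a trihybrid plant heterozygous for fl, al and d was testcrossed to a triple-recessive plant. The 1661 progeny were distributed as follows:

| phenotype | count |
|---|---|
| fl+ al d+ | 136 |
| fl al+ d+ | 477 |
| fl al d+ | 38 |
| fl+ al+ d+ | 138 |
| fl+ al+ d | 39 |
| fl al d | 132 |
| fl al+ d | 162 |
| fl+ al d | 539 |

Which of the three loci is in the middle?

The two most frequent reciprocal classes, fl+ al d and fl al+ d+, are the parental types, so the F1 was fl+ al d / fl al+ d+.
The two rarest classes, fl+ al+ d and fl al d+, are the double crossovers. Comparing them with the parentals, only the al allele has switched, so al is the middle locus and the order is d – al – fl.

al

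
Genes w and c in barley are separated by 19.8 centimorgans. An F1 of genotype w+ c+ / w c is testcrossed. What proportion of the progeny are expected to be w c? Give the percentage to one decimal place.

A map distance of 19.8 centimorgans corresponds to a recombination frequency of 0.198.
The F1 is w+ c+ / w c, so w c is a parental gamete class with expected frequency (1 − r)/2 = 0.802/2 = 0.4010.
That is 0.4010 = 40.1% of the progeny.

40.1%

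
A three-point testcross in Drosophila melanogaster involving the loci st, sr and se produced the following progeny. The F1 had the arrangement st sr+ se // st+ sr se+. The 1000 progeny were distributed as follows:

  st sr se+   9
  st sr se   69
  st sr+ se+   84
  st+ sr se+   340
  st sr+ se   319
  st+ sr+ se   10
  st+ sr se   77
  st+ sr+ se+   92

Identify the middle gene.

The two rarest classes, st+ sr+ se and st sr se+, are the double crossovers. Comparing them with the parentals, only the st allele has switched, so st is the middle locus and the order is se – st – sr.

st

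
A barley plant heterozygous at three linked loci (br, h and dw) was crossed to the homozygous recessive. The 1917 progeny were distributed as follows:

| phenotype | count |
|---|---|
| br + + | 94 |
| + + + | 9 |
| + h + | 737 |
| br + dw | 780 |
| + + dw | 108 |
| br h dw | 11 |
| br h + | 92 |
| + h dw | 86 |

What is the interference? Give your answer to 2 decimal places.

0.13

The two most frequent reciprocal classes, br + dw and + h +, are the parental types, so the F1 was br + dw / + h +.
The two rarest classes, br h dw and + + +, are the double crossovers. Comparing them with the parentals, only the h allele has switched, so h is the middle locus and the order is br – h – dw.
br–h: (200 + 20)/1917 = 0.1148; h–dw: (180 + 20)/1917 = 0.1043.
Expected DCO frequency = 0.1148 × 0.1043 ≈ 0.01197; observed = 20/1917 ≈ 0.01043.
Coefficient of coincidence = 0.01043/0.01197 ≈ 0.87; interference = 1 − 0.87 = 0.13.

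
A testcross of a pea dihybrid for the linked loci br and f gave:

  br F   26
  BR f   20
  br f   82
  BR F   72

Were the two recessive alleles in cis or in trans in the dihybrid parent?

The two most frequent classes are BR F (72) and br f (82); these are the parental (non-recombinant) types.
So the F1 carried BR F on one chromosome and br f on the other — the recessive alleles are on the same chromosome (cis / coupling).

cis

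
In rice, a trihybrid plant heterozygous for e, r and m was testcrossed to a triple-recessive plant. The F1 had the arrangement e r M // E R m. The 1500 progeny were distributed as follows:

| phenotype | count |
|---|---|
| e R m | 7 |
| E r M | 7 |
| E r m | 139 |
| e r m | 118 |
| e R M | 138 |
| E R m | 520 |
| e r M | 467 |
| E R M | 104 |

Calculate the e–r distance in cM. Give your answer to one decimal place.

19.4 cM

The two rarest classes, E r M and e R m, are the double crossovers. Comparing them with the parentals, only the e allele has switched, so e is the middle locus and the order is r – e – m.
Crossovers in the r–e interval produce the single-crossover classes e R M and E r m (138 + 139 = 277) plus the double crossovers (14).
RF(r–e) = (277 + 14) / 1500 = 291/1500 = 0.1940 → 19.4 cM.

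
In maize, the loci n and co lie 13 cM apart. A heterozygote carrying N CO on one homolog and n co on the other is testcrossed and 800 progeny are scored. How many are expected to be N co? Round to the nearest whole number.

A map distance of 13 cM corresponds to a recombination frequency of 0.130.
The F1 is N CO / n co, so N co is a recombinant gamete class with expected frequency r/2 = 0.130/2 = 0.0650.
Expected number = 0.0650 × 800 = 52.00 ≈ 52.

52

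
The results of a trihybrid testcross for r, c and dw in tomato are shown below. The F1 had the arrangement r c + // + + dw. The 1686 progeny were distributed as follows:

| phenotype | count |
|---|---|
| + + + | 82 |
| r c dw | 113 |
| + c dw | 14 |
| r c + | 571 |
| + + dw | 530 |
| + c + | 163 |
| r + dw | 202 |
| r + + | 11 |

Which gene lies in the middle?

The two rarest classes, r + + and + c dw, are the double crossovers. Comparing them with the parentals, only the c allele has switched, so c is the middle locus and the order is dw – c – r.

c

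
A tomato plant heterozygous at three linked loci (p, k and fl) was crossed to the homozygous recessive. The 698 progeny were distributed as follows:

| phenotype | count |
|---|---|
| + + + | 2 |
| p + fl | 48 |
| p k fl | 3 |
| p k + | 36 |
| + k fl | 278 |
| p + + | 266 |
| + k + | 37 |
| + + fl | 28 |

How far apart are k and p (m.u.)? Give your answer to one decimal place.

9.9 m.u.

The two most frequent reciprocal classes, + k fl and p + +, are the parental types, so the F1 was + k fl / p + +.
The two rarest classes, p k fl and + + +, are the double crossovers. Comparing them with the parentals, only the p allele has switched, so p is the middle locus and the order is fl – p – k.
Crossovers in the p–k interval produce the single-crossover classes + + fl and p k + (28 + 36 = 64) plus the double crossovers (5).
RF(p–k) = (64 + 5) / 698 = 69/698 = 0.0989 → 9.9 m.u.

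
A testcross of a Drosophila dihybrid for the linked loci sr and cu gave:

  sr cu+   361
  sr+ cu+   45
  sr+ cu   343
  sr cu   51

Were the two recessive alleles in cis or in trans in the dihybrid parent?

The two most frequent classes are sr+ cu (343) and sr cu+ (361); these are the parental (non-recombinant) types.
So the F1 carried sr+ cu on one chromosome and sr cu+ on the other — the recessive alleles are on opposite chromosomes (trans / repulsion).

trans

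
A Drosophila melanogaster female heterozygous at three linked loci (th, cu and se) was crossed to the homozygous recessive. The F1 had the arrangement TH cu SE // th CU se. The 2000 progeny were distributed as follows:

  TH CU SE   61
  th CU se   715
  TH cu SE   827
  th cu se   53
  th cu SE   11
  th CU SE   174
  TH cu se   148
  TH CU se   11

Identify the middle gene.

th

The two rarest classes, th cu SE and TH CU se, are the double crossovers. Comparing them with the parentals, only the th allele has switched, so th is the middle locus and the order is se – th – cu.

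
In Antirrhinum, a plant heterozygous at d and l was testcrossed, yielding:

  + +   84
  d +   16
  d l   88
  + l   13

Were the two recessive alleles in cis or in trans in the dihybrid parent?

The two most frequent classes are + + (84) and d l (88); these are the parental (non-recombinant) types.
So the F1 carried + + on one chromosome and d l on the other — the recessive alleles are on the same chromosome (cis / coupling).

cis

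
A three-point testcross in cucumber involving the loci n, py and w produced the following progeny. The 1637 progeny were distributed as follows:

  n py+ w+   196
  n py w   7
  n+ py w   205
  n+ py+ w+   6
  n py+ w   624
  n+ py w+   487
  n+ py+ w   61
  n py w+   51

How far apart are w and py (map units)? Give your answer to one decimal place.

The two most frequent reciprocal classes, n+ py w+ and n py+ w, are the parental types, so the F1 was n+ py w+ / n py+ w.
The two rarest classes, n+ py+ w+ and n py w, are the double crossovers. Comparing them with the parentals, only the py allele has switched, so py is the middle locus and the order is w – py – n.
Crossovers in the w–py interval produce the single-crossover classes n+ py w and n py+ w+ (205 + 196 = 401) plus the double crossovers (13).
RF(w–py) = (401 + 13) / 1637 = 414/1637 = 0.2529 → 25.3 map units.

25.3 map units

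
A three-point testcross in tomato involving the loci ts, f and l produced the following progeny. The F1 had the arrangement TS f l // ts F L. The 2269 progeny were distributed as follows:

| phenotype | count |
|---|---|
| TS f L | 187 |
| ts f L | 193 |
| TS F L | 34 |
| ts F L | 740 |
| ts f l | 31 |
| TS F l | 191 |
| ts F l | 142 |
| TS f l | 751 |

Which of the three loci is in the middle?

The two rarest classes, ts f l and TS F L, are the double crossovers. Comparing them with the parentals, only the ts allele has switched, so ts is the middle locus and the order is f – ts – l.

ts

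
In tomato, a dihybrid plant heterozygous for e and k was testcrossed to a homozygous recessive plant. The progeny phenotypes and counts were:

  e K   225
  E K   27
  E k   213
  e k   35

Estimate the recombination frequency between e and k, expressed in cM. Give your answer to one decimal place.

The two most frequent classes, E k (213) and e K (225), are the parental types, so the F1 was E k / e K.
The recombinant classes are E K and e k: 27 + 35 = 62.
Recombination frequency = 62/500 = 0.1240 ≈ 12.4%, i.e. 12.4 cM.

12.4 cM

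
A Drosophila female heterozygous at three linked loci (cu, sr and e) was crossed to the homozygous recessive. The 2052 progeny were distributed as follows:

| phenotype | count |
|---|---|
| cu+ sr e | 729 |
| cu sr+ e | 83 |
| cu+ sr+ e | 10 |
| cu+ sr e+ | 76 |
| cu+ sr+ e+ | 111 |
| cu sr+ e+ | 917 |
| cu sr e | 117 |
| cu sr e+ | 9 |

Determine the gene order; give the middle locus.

sr

The two most frequent reciprocal classes, cu sr+ e+ and cu+ sr e, are the parental types, so the F1 was cu sr+ e+ / cu+ sr e.
The two rarest classes, cu sr e+ and cu+ sr+ e, are the double crossovers. Comparing them with the parentals, only the sr allele has switched, so sr is the middle locus and the order is cu – sr – e.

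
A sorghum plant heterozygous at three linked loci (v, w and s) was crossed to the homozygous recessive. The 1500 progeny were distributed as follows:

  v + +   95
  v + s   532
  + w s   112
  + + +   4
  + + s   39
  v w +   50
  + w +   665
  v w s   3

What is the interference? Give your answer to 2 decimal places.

0.49

The two most frequent reciprocal classes, v + s and + w +, are the parental types, so the F1 was v + s / + w +.
The two rarest classes, v w s and + + +, are the double crossovers. Comparing them with the parentals, only the w allele has switched, so w is the middle locus and the order is v – w – s.
v–w: (89 + 7)/1500 = 0.0640; w–s: (207 + 7)/1500 = 0.1427.
Expected DCO frequency = 0.0640 × 0.1427 ≈ 0.00913; observed = 7/1500 ≈ 0.00467.
Coefficient of coincidence = 0.00467/0.00913 ≈ 0.51; interference = 1 − 0.51 = 0.49.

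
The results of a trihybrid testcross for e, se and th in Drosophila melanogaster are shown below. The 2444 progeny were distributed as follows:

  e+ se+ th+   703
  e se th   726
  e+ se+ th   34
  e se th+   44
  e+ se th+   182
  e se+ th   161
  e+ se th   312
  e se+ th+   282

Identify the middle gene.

th

The two most frequent reciprocal classes, e se th and e+ se+ th+, are the parental types, so the F1 was e se th / e+ se+ th+.
The two rarest classes, e se th+ and e+ se+ th, are the double crossovers. Comparing them with the parentals, only the th allele has switched, so th is the middle locus and the order is se – th – e.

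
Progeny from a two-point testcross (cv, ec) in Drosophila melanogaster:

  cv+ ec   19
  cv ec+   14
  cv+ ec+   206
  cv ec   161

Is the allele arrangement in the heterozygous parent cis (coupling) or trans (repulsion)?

cis

The two most frequent classes are cv+ ec+ (206) and cv ec (161); these are the parental (non-recombinant) types.
So the F1 carried cv+ ec+ on one chromosome and cv ec on the other — the recessive alleles are on the same chromosome (cis / coupling).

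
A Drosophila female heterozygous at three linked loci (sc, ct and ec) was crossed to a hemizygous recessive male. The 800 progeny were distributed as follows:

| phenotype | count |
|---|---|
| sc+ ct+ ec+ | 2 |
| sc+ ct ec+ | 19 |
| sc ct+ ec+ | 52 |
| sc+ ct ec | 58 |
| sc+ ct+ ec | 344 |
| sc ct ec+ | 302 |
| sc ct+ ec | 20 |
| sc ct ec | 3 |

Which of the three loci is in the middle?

ec

The two most frequent reciprocal classes, sc ct ec+ and sc+ ct+ ec, are the parental types, so the F1 was sc ct ec+ / sc+ ct+ ec.
The two rarest classes, sc ct ec and sc+ ct+ ec+, are the double crossovers. Comparing them with the parentals, only the ec allele has switched, so ec is the middle locus and the order is ct – ec – sc.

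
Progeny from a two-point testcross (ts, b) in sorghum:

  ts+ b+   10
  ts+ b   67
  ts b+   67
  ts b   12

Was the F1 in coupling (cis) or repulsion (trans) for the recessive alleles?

The two most frequent classes are ts+ b (67) and ts b+ (67); these are the parental (non-recombinant) types.
So the F1 carried ts+ b on one chromosome and ts b+ on the other — the recessive alleles are on opposite chromosomes (trans / repulsion).

trans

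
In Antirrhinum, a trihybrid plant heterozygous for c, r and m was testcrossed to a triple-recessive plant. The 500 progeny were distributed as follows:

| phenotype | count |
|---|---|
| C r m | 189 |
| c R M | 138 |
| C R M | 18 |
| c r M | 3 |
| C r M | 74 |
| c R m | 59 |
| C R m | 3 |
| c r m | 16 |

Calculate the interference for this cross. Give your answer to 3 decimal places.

The two most frequent reciprocal classes, c R M and C r m, are the parental types, so the F1 was c R M / C r m.
The two rarest classes, c r M and C R m, are the double crossovers. Comparing them with the parentals, only the r allele has switched, so r is the middle locus and the order is c – r – m.
c–r: (34 + 6)/500 = 0.0800; r–m: (133 + 6)/500 = 0.2780.
Expected DCO frequency = 0.0800 × 0.2780 ≈ 0.02224; observed = 6/500 ≈ 0.01200.
Coefficient of coincidence = 0.01200/0.02224 ≈ 0.540; interference = 1 − 0.540 = 0.460.

0.460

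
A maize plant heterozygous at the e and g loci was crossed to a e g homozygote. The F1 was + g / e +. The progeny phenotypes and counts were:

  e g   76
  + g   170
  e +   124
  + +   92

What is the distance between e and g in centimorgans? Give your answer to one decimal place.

36.4 centimorgans

The recombinant classes are + + and e g: 92 + 76 = 168.
Recombination frequency = 168/462 = 0.3636 ≈ 36.4%, i.e. 36.4 centimorgans.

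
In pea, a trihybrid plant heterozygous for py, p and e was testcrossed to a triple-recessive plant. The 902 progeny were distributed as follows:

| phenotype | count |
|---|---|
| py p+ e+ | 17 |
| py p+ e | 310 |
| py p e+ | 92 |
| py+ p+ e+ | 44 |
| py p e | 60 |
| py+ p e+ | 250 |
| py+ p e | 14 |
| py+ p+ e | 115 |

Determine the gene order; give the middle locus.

e

The two most frequent reciprocal classes, py p+ e and py+ p e+, are the parental types, so the F1 was py p+ e / py+ p e+.
The two rarest classes, py p+ e+ and py+ p e, are the double crossovers. Comparing them with the parentals, only the e allele has switched, so e is the middle locus and the order is py – e – p.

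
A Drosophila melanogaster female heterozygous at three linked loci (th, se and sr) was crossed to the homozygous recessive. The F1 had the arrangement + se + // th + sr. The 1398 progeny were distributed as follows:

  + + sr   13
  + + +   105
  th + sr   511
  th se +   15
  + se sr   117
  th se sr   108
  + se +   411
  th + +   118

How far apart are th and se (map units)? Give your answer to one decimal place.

The two rarest classes, th se + and + + sr, are the double crossovers. Comparing them with the parentals, only the th allele has switched, so th is the middle locus and the order is sr – th – se.
Crossovers in the th–se interval produce the single-crossover classes + + + and th se sr (105 + 108 = 213) plus the double crossovers (28).
RF(th–se) = (213 + 28) / 1398 = 241/1398 = 0.1724 → 17.2 map units.

17.2 map units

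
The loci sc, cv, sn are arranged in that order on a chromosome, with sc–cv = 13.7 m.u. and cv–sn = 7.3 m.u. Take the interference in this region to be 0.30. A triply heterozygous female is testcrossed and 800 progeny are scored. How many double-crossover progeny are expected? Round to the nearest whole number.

6

Map distances give recombination frequencies of 0.137 and 0.073 for the two intervals.
With interference 0.30 (so coincidence = 0.70), expected double-crossover frequency = 0.137 × 0.073 × 0.70 = 0.00700.
Expected number = 0.00700 × 800 = 5.60 ≈ 6.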